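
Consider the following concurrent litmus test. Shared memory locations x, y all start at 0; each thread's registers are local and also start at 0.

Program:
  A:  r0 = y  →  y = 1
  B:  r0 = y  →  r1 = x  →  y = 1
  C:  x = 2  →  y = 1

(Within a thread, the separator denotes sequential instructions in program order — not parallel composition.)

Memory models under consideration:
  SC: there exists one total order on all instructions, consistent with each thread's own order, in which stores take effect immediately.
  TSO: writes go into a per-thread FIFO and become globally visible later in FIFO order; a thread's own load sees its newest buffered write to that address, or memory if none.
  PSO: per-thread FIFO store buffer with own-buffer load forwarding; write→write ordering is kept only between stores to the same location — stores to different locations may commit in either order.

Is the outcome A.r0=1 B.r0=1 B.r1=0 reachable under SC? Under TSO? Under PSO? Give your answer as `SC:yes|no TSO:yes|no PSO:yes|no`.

outcome vector order: (A.r0,B.r0,B.r1)
SC (7): (0,0,0); (0,0,2); (0,1,0); (0,1,2); (1,0,0); (1,0,2); (1,1,2)
TSO (7): (0,0,0); (0,0,2); (0,1,0); (0,1,2); (1,0,0); (1,0,2); (1,1,2)
PSO (8): (0,0,0); (0,0,2); (0,1,0); (0,1,2); (1,0,0); (1,0,2); (1,1,0); (1,1,2)
target (1,1,0) ∈ {PSO}

SC:no TSO:no PSO:yes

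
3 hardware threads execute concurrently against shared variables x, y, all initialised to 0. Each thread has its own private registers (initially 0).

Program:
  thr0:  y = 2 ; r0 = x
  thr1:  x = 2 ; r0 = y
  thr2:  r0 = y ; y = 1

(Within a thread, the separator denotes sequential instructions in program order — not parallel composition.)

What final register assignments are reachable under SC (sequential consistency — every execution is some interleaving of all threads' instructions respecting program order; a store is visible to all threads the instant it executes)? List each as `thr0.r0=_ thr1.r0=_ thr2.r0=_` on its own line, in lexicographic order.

outcome vector order: (thr0.r0,thr1.r0,thr2.r0)
|SC outcomes| = 10

thr0.r0=0 thr1.r0=1 thr2.r0=0
thr0.r0=0 thr1.r0=1 thr2.r0=2
thr0.r0=0 thr1.r0=2 thr2.r0=0
thr0.r0=0 thr1.r0=2 thr2.r0=2
thr0.r0=2 thr1.r0=0 thr2.r0=0
thr0.r0=2 thr1.r0=0 thr2.r0=2
thr0.r0=2 thr1.r0=1 thr2.r0=0
thr0.r0=2 thr1.r0=1 thr2.r0=2
thr0.r0=2 thr1.r0=2 thr2.r0=0
thr0.r0=2 thr1.r0=2 thr2.r0=2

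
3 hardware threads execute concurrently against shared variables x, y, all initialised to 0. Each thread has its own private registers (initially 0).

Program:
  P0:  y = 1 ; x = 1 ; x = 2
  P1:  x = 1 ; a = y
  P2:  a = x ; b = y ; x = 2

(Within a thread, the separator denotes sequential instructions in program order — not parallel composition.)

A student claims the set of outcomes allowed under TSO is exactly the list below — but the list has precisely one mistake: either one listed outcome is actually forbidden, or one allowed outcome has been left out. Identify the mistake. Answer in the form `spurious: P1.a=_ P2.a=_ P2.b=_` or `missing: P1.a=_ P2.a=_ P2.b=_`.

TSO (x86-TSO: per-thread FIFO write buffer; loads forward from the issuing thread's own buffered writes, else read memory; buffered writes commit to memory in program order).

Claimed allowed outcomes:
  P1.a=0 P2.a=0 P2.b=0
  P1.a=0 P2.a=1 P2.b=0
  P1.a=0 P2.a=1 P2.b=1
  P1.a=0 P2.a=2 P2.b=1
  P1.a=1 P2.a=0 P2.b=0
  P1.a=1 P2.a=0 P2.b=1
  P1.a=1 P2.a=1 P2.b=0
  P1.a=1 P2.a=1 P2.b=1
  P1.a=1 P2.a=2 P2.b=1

missing: P1.a=0 P2.a=0 P2.b=1

outcome vector order: (P1.a,P2.a,P2.b)
TSO (10): <0 0 0> <0 0 1> <0 1 0> <0 1 1> <0 2 1> <1 0 0> <1 0 1> <1 1 0> <1 1 1> <1 2 1>
TSO∖claimed = {<0 0 1>}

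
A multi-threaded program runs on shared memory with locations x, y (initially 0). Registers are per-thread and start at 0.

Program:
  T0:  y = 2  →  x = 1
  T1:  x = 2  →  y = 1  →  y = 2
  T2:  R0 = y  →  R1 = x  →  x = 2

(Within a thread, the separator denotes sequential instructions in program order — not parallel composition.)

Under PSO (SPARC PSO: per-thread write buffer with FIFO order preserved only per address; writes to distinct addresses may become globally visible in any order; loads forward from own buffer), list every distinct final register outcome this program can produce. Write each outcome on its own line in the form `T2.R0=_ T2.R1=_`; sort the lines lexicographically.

T2.R0=0 T2.R1=0
T2.R0=0 T2.R1=1
T2.R0=0 T2.R1=2
T2.R0=1 T2.R1=0
T2.R0=1 T2.R1=1
T2.R0=1 T2.R1=2
T2.R0=2 T2.R1=0
T2.R0=2 T2.R1=1
T2.R0=2 T2.R1=2

outcome vector order: (T2.R0,T2.R1)
|PSO outcomes| = 9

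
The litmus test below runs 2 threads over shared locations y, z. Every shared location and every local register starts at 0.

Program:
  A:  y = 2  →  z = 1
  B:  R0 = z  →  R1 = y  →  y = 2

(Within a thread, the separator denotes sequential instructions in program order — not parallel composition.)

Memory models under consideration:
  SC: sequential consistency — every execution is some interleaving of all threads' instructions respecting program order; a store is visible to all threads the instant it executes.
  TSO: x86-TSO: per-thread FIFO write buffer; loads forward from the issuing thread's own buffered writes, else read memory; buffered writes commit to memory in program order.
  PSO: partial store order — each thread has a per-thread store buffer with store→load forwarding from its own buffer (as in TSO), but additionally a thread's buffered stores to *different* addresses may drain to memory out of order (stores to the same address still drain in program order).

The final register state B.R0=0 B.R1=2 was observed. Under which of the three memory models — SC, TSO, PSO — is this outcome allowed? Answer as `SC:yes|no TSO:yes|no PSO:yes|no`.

outcome vector order: (B.R0,B.R1)
SC (3): <0 0>; <0 2>; <1 2>
TSO (3): <0 0>; <0 2>; <1 2>
PSO (4): <0 0>; <0 2>; <1 0>; <1 2>
target <0 2> ∈ {SC,TSO,PSO}

SC:yes TSO:yes PSO:yes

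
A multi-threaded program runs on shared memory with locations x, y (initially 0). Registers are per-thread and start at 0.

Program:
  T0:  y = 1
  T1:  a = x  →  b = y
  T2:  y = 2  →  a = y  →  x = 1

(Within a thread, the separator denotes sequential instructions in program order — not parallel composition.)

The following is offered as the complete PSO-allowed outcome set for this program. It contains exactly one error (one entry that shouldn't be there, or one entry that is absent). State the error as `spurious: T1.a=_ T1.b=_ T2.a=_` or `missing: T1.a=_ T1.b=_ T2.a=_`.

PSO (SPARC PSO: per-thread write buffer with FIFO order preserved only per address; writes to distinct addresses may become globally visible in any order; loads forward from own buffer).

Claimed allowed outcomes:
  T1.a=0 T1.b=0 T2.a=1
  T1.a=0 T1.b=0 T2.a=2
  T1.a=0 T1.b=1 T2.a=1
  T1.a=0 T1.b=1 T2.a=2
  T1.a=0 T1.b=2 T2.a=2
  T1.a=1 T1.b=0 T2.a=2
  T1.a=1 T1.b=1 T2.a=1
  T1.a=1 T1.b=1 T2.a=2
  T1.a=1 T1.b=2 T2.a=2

missing: T1.a=0 T1.b=2 T2.a=1

outcome vector order: (T1.a,T1.b,T2.a)
PSO (10): 001 002 011 012 021 022 102 111 112 122
PSO∖claimed = {021}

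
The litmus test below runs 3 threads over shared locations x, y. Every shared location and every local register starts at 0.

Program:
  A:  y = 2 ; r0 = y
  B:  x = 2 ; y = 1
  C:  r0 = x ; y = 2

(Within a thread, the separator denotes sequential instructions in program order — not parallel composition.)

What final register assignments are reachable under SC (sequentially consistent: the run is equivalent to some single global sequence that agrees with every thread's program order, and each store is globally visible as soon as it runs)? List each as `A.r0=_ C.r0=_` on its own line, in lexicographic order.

outcome vector order: (A.r0,C.r0)
|SC outcomes| = 4

A.r0=1 C.r0=0
A.r0=1 C.r0=2
A.r0=2 C.r0=0
A.r0=2 C.r0=2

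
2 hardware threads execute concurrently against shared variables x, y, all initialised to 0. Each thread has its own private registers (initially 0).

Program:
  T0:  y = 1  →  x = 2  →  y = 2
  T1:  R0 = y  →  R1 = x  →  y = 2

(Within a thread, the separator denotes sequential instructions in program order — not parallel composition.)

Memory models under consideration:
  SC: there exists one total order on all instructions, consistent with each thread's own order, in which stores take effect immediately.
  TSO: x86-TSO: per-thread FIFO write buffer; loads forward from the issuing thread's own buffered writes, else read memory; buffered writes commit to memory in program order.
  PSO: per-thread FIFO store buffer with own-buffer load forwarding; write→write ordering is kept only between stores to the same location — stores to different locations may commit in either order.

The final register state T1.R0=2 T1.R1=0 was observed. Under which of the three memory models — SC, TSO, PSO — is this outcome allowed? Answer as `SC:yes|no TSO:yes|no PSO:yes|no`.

SC:no TSO:no PSO:yes

outcome vector order: (T1.R0,T1.R1)
SC: 5 outcomes — {00 02 10 12 22}
TSO: 5 outcomes — {00 02 10 12 22}
PSO: 6 outcomes — {00 02 10 12 20 22}
target 20 ∈ {PSO}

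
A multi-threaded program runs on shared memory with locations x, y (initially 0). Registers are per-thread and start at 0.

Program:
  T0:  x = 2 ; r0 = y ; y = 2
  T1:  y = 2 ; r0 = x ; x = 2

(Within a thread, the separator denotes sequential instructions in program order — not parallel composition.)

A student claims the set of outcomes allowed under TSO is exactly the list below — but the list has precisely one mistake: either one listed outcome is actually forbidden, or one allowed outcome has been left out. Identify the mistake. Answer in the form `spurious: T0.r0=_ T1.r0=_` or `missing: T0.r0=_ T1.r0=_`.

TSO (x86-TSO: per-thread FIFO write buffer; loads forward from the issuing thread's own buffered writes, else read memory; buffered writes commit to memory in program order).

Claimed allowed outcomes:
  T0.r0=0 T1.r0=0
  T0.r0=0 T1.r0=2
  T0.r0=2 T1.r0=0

missing: T0.r0=2 T1.r0=2

outcome vector order: (T0.r0,T1.r0)
TSO: 4 outcomes — {0/0, 0/2, 2/0, 2/2}
TSO∖claimed = {2/2}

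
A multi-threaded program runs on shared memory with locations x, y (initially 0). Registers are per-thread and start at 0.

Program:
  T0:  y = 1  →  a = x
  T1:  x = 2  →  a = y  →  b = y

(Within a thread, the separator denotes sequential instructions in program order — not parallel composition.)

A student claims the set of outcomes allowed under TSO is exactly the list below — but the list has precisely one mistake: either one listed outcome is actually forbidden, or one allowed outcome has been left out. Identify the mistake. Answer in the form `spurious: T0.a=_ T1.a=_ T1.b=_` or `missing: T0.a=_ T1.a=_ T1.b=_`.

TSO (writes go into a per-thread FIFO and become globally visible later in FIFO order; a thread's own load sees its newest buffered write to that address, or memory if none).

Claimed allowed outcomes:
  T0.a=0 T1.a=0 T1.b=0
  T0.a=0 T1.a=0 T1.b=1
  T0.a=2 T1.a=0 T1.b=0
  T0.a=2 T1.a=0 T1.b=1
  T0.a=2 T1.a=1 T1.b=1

missing: T0.a=0 T1.a=1 T1.b=1

outcome vector order: (T0.a,T1.a,T1.b)
[TSO] allowed = {0/0/0 0/0/1 0/1/1 2/0/0 2/0/1 2/1/1}
TSO∖claimed = {0/1/1}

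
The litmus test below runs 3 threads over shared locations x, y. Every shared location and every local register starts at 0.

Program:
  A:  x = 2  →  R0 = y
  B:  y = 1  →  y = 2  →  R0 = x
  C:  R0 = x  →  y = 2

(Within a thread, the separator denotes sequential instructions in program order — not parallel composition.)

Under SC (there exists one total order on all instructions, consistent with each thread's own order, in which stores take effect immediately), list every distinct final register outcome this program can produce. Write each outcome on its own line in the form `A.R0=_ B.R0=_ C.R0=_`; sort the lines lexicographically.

outcome vector order: (A.R0,B.R0,C.R0)
|SC outcomes| = 8

A.R0=0 B.R0=2 C.R0=0
A.R0=0 B.R0=2 C.R0=2
A.R0=1 B.R0=2 C.R0=0
A.R0=1 B.R0=2 C.R0=2
A.R0=2 B.R0=0 C.R0=0
A.R0=2 B.R0=0 C.R0=2
A.R0=2 B.R0=2 C.R0=0
A.R0=2 B.R0=2 C.R0=2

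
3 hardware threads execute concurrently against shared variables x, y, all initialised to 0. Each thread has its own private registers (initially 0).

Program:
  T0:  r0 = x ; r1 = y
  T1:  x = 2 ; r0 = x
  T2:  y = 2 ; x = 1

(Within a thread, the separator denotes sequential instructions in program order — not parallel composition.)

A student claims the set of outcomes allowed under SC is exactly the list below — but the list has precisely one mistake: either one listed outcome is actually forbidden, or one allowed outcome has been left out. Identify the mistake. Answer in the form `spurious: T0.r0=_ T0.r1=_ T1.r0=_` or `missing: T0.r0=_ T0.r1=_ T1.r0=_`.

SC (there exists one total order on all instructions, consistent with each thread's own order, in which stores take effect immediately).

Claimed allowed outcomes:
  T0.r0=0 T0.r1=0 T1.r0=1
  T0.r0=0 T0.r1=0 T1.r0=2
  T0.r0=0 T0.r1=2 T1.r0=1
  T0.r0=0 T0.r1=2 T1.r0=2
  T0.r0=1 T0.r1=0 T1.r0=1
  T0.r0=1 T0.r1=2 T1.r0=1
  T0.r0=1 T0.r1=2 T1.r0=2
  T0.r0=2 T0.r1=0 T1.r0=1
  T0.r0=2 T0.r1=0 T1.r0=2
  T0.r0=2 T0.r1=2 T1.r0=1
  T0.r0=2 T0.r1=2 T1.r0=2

outcome vector order: (T0.r0,T0.r1,T1.r0)
[SC] allowed = {0/0/1; 0/0/2; 0/2/1; 0/2/2; 1/2/1; 1/2/2; 2/0/1; 2/0/2; 2/2/1; 2/2/2}
claimed∖SC = {1/0/1}

spurious: T0.r0=1 T0.r1=0 T1.r0=1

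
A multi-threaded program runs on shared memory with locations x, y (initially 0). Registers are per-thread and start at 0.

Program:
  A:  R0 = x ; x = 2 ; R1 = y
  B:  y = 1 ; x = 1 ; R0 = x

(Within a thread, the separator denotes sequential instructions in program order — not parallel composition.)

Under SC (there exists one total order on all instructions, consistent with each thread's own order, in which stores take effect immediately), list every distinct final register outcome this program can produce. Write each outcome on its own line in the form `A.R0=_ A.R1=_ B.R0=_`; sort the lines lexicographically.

A.R0=0 A.R1=0 B.R0=1
A.R0=0 A.R1=1 B.R0=1
A.R0=0 A.R1=1 B.R0=2
A.R0=1 A.R1=1 B.R0=1
A.R0=1 A.R1=1 B.R0=2

outcome vector order: (A.R0,A.R1,B.R0)
|SC outcomes| = 5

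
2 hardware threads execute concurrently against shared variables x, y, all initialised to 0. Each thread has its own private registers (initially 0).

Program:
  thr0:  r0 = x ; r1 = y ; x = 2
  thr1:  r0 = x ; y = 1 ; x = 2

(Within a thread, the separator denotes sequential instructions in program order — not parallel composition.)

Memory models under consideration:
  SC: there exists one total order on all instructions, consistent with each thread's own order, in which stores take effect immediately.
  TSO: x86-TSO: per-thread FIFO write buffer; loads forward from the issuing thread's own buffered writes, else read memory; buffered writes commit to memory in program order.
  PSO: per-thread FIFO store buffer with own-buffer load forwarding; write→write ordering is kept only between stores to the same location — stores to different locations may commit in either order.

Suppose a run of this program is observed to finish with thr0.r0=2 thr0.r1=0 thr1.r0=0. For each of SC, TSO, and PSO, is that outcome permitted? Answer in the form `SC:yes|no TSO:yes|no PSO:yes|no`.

SC:no TSO:no PSO:yes

outcome vector order: (thr0.r0,thr0.r1,thr1.r0)
under SC → 000 002 010 210
under TSO → 000 002 010 210
under PSO → 000 002 010 200 210
target 200 ∈ {PSO}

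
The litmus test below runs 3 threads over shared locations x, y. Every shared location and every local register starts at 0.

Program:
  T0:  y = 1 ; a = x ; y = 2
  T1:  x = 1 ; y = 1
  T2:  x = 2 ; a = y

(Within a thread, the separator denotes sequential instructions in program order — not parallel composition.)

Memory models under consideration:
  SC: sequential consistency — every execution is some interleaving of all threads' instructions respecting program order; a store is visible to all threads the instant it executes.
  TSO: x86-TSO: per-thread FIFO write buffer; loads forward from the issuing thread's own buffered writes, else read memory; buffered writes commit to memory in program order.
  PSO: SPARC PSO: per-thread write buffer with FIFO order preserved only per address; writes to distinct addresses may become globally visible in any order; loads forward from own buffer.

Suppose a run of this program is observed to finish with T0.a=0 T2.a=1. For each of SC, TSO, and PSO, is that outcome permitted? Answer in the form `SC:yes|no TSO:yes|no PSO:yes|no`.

SC:yes TSO:yes PSO:yes

outcome vector order: (T0.a,T2.a)
under SC → 01; 02; 10; 11; 12; 20; 21; 22
under TSO → 00; 01; 02; 10; 11; 12; 20; 21; 22
under PSO → 00; 01; 02; 10; 11; 12; 20; 21; 22
target 01 ∈ {SC,TSO,PSO}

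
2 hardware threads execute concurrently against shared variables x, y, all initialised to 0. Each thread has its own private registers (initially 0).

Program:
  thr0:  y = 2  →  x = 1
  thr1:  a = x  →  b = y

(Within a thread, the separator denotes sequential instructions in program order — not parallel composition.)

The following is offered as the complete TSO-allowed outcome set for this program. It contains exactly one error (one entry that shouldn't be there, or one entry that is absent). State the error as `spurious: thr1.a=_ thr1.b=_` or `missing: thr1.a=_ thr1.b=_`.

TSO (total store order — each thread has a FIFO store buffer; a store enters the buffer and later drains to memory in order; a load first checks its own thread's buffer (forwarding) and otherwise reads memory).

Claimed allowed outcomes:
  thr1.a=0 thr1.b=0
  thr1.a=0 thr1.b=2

missing: thr1.a=1 thr1.b=2

outcome vector order: (thr1.a,thr1.b)
under TSO → 00 02 12
TSO∖claimed = {12}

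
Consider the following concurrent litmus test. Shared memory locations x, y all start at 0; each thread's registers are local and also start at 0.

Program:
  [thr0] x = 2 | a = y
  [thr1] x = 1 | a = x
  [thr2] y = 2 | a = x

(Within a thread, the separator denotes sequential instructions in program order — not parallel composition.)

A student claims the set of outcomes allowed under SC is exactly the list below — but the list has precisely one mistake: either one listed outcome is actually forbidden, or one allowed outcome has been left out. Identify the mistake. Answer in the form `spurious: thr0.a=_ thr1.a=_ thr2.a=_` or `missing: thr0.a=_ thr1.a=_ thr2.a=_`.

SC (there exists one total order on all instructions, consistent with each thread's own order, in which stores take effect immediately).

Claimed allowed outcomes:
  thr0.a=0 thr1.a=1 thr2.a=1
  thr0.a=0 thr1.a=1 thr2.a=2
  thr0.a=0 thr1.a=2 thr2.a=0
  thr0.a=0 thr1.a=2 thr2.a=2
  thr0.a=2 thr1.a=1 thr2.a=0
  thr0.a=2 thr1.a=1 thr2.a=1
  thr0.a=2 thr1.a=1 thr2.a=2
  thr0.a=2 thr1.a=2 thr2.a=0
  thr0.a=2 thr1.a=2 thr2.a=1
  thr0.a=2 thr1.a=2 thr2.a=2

spurious: thr0.a=0 thr1.a=2 thr2.a=0

outcome vector order: (thr0.a,thr1.a,thr2.a)
[SC] allowed = {(0,1,1), (0,1,2), (0,2,2), (2,1,0), (2,1,1), (2,1,2), (2,2,0), (2,2,1), (2,2,2)}
claimed∖SC = {(0,2,0)}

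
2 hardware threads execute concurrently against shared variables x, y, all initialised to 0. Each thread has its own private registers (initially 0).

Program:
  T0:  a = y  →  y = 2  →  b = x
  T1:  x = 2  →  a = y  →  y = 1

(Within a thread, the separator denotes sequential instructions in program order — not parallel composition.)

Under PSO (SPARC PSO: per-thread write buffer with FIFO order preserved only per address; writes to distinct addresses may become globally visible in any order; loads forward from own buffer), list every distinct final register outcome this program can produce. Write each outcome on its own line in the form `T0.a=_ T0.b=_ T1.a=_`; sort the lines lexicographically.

T0.a=0 T0.b=0 T1.a=0
T0.a=0 T0.b=0 T1.a=2
T0.a=0 T0.b=2 T1.a=0
T0.a=0 T0.b=2 T1.a=2
T0.a=1 T0.b=0 T1.a=0
T0.a=1 T0.b=2 T1.a=0

outcome vector order: (T0.a,T0.b,T1.a)
|PSO outcomes| = 6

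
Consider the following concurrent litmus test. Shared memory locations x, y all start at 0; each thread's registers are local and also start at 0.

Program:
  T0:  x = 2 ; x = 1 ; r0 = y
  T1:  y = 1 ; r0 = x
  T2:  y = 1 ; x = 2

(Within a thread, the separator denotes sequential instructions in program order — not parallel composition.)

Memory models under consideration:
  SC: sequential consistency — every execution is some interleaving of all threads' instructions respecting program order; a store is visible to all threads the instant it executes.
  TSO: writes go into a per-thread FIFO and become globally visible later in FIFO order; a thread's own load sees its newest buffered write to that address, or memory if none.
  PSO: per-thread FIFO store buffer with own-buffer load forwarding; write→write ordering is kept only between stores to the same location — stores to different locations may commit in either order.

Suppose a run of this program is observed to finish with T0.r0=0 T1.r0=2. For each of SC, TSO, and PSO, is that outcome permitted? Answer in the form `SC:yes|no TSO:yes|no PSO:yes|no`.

SC:yes TSO:yes PSO:yes

outcome vector order: (T0.r0,T1.r0)
SC: 5 outcomes — {<0 1> <0 2> <1 0> <1 1> <1 2>}
TSO: 6 outcomes — {<0 0> <0 1> <0 2> <1 0> <1 1> <1 2>}
PSO: 6 outcomes — {<0 0> <0 1> <0 2> <1 0> <1 1> <1 2>}
target <0 2> ∈ {SC,TSO,PSO}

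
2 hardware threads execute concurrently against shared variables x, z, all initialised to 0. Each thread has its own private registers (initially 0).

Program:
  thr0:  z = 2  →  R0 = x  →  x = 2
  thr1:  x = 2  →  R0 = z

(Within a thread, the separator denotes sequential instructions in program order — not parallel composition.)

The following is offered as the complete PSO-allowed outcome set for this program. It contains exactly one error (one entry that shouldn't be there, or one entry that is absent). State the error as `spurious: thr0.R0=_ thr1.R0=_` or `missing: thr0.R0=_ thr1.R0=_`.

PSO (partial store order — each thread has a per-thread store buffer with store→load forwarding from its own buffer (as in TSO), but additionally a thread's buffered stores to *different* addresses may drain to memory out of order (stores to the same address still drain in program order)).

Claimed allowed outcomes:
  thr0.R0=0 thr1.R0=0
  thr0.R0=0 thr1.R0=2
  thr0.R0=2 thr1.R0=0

missing: thr0.R0=2 thr1.R0=2

outcome vector order: (thr0.R0,thr1.R0)
PSO (4): (0,0); (0,2); (2,0); (2,2)
PSO∖claimed = {(2,2)}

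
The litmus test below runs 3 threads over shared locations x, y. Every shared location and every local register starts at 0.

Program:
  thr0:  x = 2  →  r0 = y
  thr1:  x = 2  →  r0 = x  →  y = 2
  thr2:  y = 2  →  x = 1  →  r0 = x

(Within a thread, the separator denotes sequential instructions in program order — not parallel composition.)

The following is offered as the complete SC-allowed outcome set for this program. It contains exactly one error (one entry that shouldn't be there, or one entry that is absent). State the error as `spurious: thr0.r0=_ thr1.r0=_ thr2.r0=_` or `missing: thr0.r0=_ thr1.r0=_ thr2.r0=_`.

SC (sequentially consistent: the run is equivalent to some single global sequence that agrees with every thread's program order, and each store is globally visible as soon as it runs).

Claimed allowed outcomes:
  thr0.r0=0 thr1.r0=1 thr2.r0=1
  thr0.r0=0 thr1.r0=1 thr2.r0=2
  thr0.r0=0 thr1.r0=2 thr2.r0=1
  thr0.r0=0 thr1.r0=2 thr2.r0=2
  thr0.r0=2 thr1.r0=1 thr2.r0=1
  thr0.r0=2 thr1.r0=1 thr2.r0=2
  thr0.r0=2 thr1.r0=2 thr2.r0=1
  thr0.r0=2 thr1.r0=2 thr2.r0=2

spurious: thr0.r0=0 thr1.r0=1 thr2.r0=2

outcome vector order: (thr0.r0,thr1.r0,thr2.r0)
under SC → (0,1,1) (0,2,1) (0,2,2) (2,1,1) (2,1,2) (2,2,1) (2,2,2)
claimed∖SC = {(0,1,2)}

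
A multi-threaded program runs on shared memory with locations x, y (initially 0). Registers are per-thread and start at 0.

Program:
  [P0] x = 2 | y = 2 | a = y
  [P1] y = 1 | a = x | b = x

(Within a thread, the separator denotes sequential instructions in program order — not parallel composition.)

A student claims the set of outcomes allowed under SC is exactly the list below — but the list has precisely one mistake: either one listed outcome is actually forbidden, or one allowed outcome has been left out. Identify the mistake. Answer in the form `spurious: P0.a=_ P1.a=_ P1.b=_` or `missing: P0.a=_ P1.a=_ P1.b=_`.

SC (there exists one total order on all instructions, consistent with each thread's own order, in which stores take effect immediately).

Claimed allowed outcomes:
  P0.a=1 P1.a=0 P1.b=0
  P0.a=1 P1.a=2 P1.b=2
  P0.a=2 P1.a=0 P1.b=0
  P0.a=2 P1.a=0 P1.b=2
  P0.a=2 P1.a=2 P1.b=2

spurious: P0.a=1 P1.a=0 P1.b=0

outcome vector order: (P0.a,P1.a,P1.b)
SC: 4 outcomes — {1/2/2; 2/0/0; 2/0/2; 2/2/2}
claimed∖SC = {1/0/0}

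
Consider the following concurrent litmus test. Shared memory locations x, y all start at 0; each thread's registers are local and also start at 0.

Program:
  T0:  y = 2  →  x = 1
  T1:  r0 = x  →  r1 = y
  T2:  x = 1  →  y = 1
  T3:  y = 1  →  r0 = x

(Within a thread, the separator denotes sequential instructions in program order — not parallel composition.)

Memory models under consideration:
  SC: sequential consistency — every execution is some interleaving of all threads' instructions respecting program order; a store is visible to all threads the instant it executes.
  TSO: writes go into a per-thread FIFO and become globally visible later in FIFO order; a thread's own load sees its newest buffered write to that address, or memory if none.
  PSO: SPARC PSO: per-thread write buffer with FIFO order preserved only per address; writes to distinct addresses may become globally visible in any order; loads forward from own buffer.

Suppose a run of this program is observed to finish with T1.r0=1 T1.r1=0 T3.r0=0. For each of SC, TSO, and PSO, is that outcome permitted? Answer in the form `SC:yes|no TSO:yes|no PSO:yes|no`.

outcome vector order: (T1.r0,T1.r1,T3.r0)
SC: 11 outcomes — {000 001 010 011 020 021 101 110 111 120 121}
TSO: 12 outcomes — {000 001 010 011 020 021 100 101 110 111 120 121}
PSO: 12 outcomes — {000 001 010 011 020 021 100 101 110 111 120 121}
target 100 ∈ {TSO,PSO}

SC:no TSO:yes PSO:yes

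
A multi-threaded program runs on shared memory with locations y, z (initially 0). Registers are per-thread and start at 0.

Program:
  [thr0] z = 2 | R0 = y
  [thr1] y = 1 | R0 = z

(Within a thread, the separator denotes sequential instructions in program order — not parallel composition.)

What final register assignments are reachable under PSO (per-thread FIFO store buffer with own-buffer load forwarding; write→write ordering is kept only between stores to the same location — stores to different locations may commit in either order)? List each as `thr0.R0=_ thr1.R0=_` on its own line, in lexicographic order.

thr0.R0=0 thr1.R0=0
thr0.R0=0 thr1.R0=2
thr0.R0=1 thr1.R0=0
thr0.R0=1 thr1.R0=2

outcome vector order: (thr0.R0,thr1.R0)
|PSO outcomes| = 4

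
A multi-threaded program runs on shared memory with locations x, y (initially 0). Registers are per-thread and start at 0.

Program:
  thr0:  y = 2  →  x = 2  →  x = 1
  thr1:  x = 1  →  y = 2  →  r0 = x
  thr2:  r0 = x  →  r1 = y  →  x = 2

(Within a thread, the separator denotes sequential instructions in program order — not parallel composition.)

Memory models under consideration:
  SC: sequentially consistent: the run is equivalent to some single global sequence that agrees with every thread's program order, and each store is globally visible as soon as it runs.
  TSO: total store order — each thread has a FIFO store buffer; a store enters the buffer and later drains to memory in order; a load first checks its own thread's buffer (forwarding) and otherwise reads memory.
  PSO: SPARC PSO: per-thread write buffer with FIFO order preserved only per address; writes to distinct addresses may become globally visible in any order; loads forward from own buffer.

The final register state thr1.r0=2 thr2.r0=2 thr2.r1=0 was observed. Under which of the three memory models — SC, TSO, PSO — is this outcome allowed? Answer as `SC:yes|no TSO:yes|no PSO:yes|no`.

SC:no TSO:no PSO:yes

outcome vector order: (thr1.r0,thr2.r0,thr2.r1)
under SC → (1,0,0), (1,0,2), (1,1,0), (1,1,2), (1,2,2), (2,0,0), (2,0,2), (2,1,0), (2,1,2), (2,2,2)
under TSO → (1,0,0), (1,0,2), (1,1,0), (1,1,2), (1,2,2), (2,0,0), (2,0,2), (2,1,0), (2,1,2), (2,2,2)
under PSO → (1,0,0), (1,0,2), (1,1,0), (1,1,2), (1,2,0), (1,2,2), (2,0,0), (2,0,2), (2,1,0), (2,1,2), (2,2,0), (2,2,2)
target (2,2,0) ∈ {PSO}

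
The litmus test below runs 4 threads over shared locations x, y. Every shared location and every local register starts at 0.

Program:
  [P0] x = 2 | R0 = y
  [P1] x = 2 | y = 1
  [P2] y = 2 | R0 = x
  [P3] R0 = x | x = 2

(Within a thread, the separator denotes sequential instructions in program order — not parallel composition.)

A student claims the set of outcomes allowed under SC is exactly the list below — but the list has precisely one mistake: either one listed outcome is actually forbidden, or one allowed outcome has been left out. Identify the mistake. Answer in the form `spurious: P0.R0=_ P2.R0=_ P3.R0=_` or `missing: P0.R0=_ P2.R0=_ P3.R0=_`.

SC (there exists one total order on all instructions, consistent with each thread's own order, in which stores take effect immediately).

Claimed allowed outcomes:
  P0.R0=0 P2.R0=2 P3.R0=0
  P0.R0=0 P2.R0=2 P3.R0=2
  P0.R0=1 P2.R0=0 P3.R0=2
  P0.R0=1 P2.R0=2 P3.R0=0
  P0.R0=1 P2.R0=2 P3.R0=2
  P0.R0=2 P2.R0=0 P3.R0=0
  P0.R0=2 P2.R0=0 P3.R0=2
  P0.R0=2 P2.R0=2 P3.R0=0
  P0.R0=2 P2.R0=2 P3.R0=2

outcome vector order: (P0.R0,P2.R0,P3.R0)
SC: 10 outcomes — {020, 022, 100, 102, 120, 122, 200, 202, 220, 222}
SC∖claimed = {100}

missing: P0.R0=1 P2.R0=0 P3.R0=0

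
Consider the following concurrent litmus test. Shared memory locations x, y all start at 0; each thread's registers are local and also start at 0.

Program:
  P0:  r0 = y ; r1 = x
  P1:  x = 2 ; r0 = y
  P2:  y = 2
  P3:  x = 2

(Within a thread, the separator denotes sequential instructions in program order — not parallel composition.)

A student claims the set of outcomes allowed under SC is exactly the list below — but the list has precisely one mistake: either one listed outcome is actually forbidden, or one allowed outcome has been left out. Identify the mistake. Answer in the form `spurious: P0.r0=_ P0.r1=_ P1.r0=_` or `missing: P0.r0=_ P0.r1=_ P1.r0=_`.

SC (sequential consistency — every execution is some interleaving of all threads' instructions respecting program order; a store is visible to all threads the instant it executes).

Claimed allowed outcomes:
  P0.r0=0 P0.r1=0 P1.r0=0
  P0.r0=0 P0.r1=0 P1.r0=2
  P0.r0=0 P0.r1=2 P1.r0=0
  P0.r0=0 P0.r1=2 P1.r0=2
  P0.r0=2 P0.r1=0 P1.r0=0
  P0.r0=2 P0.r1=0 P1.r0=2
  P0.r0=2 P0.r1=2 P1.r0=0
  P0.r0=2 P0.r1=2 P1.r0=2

outcome vector order: (P0.r0,P0.r1,P1.r0)
under SC → 000 002 020 022 202 220 222
claimed∖SC = {200}

spurious: P0.r0=2 P0.r1=0 P1.r0=0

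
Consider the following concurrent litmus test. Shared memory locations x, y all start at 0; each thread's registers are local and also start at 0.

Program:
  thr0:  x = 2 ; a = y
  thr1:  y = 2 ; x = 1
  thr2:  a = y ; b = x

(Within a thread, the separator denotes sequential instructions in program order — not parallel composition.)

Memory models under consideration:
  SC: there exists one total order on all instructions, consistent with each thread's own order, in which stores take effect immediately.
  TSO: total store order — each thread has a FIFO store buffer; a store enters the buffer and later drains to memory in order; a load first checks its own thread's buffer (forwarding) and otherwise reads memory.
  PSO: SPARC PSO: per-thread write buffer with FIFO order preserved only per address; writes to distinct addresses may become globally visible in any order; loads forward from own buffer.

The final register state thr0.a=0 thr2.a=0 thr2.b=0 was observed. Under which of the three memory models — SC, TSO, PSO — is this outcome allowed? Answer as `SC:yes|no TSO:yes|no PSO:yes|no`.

SC:yes TSO:yes PSO:yes

outcome vector order: (thr0.a,thr2.a,thr2.b)
[SC] allowed = {(0,0,0), (0,0,1), (0,0,2), (0,2,1), (0,2,2), (2,0,0), (2,0,1), (2,0,2), (2,2,0), (2,2,1), (2,2,2)}
[TSO] allowed = {(0,0,0), (0,0,1), (0,0,2), (0,2,0), (0,2,1), (0,2,2), (2,0,0), (2,0,1), (2,0,2), (2,2,0), (2,2,1), (2,2,2)}
[PSO] allowed = {(0,0,0), (0,0,1), (0,0,2), (0,2,0), (0,2,1), (0,2,2), (2,0,0), (2,0,1), (2,0,2), (2,2,0), (2,2,1), (2,2,2)}
target (0,0,0) ∈ {SC,TSO,PSO}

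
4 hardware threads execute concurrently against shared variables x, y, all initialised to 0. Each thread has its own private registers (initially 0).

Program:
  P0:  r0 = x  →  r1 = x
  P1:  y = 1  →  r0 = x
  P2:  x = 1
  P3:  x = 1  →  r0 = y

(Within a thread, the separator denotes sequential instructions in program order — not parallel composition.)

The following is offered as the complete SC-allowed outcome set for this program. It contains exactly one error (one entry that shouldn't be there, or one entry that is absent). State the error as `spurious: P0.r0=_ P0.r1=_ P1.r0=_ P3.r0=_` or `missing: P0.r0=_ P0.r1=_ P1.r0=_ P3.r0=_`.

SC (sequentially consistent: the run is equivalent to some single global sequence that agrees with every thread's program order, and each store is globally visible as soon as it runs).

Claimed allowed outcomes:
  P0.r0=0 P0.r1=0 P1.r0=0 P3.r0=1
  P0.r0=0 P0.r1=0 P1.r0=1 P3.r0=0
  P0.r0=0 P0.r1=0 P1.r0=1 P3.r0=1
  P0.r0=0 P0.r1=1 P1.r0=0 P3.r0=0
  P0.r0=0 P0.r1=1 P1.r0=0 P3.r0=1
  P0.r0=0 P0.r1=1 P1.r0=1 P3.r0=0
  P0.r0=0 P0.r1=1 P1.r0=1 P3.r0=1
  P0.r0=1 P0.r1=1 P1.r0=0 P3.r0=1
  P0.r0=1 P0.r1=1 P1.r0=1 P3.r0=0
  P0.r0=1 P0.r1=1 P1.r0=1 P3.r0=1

spurious: P0.r0=0 P0.r1=1 P1.r0=0 P3.r0=0

outcome vector order: (P0.r0,P0.r1,P1.r0,P3.r0)
[SC] allowed = {0/0/0/1, 0/0/1/0, 0/0/1/1, 0/1/0/1, 0/1/1/0, 0/1/1/1, 1/1/0/1, 1/1/1/0, 1/1/1/1}
claimed∖SC = {0/1/0/0}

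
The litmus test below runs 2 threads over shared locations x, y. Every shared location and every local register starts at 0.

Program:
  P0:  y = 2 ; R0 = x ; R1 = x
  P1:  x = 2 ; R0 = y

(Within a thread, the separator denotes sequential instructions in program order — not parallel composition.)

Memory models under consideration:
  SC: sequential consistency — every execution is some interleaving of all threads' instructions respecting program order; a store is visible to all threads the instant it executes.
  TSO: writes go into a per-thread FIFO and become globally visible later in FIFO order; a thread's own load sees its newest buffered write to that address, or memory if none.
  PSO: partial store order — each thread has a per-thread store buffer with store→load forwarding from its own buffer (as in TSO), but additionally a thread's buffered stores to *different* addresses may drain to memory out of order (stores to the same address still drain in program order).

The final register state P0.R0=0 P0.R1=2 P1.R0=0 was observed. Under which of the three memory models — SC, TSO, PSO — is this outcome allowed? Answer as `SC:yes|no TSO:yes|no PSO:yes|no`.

SC:no TSO:yes PSO:yes

outcome vector order: (P0.R0,P0.R1,P1.R0)
SC (4): (0,0,2), (0,2,2), (2,2,0), (2,2,2)
TSO (6): (0,0,0), (0,0,2), (0,2,0), (0,2,2), (2,2,0), (2,2,2)
PSO (6): (0,0,0), (0,0,2), (0,2,0), (0,2,2), (2,2,0), (2,2,2)
target (0,2,0) ∈ {TSO,PSO}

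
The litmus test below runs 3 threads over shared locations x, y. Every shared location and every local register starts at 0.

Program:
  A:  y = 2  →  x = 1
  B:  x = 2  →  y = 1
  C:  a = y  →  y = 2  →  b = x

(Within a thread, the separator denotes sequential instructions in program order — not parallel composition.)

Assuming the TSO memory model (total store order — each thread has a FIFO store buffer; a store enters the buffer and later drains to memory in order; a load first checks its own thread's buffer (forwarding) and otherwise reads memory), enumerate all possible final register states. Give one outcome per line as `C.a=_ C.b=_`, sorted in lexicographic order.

C.a=0 C.b=0
C.a=0 C.b=1
C.a=0 C.b=2
C.a=1 C.b=1
C.a=1 C.b=2
C.a=2 C.b=0
C.a=2 C.b=1
C.a=2 C.b=2

outcome vector order: (C.a,C.b)
|TSO outcomes| = 8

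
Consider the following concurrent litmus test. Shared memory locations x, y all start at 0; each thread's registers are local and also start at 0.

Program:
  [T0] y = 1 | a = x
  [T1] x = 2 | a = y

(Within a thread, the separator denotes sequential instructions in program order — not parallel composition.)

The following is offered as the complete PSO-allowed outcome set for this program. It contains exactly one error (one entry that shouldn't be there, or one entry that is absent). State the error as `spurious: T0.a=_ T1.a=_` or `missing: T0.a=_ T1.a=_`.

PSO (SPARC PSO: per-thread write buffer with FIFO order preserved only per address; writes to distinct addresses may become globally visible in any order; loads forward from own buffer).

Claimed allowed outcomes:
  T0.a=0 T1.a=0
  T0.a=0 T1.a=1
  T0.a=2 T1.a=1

missing: T0.a=2 T1.a=0

outcome vector order: (T0.a,T1.a)
PSO: 4 outcomes — {(0,0); (0,1); (2,0); (2,1)}
PSO∖claimed = {(2,0)}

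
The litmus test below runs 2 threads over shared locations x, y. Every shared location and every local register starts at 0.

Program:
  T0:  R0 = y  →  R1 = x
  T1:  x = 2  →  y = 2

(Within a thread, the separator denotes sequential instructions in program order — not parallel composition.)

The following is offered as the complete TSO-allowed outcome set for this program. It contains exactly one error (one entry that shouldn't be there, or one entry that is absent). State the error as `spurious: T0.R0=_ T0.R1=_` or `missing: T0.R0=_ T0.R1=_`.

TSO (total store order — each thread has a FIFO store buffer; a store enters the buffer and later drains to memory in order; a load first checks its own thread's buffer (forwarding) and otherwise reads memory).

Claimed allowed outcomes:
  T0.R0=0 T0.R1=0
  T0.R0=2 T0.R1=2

missing: T0.R0=0 T0.R1=2

outcome vector order: (T0.R0,T0.R1)
TSO: 3 outcomes — {<0 0> <0 2> <2 2>}
TSO∖claimed = {<0 2>}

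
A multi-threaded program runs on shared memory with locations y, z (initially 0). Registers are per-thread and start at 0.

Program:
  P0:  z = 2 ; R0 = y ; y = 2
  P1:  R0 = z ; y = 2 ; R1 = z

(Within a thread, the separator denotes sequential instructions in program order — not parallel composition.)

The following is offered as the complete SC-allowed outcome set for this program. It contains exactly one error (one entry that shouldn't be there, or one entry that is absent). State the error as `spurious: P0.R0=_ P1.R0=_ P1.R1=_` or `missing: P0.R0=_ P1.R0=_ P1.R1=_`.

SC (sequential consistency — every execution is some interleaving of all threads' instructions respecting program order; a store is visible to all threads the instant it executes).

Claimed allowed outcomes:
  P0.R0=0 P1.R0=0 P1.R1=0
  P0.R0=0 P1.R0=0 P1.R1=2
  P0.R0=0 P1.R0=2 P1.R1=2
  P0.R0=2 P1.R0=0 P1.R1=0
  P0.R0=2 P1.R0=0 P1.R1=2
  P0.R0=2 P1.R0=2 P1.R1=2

spurious: P0.R0=0 P1.R0=0 P1.R1=0

outcome vector order: (P0.R0,P1.R0,P1.R1)
SC: 5 outcomes — {0/0/2, 0/2/2, 2/0/0, 2/0/2, 2/2/2}
claimed∖SC = {0/0/0}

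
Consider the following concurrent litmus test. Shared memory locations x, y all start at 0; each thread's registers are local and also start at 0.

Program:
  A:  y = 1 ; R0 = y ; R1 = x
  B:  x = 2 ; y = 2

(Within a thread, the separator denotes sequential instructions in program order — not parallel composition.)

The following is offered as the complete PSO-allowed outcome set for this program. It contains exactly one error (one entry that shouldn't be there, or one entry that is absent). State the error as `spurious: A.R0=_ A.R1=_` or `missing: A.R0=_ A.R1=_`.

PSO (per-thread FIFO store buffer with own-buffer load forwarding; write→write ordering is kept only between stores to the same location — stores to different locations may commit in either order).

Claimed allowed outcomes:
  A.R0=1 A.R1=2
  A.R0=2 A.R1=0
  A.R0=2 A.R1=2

missing: A.R0=1 A.R1=0

outcome vector order: (A.R0,A.R1)
under PSO → 1/0, 1/2, 2/0, 2/2
PSO∖claimed = {1/0}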